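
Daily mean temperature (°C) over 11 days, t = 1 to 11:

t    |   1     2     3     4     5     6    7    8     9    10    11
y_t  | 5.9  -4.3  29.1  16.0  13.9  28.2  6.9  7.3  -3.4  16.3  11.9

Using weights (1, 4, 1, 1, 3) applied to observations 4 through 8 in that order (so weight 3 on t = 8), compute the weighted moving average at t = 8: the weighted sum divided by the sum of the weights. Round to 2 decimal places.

12.86

Weighted sum: 1·16.0 + 4·13.9 + 1·28.2 + 1·6.9 + 3·7.3 = 16.0 + 55.6 + 28.2 + 6.9 + 21.9 = 128.6
Weight total: 1 + 4 + 1 + 1 + 3 = 10
WMA = 128.6 / 10 = 12.86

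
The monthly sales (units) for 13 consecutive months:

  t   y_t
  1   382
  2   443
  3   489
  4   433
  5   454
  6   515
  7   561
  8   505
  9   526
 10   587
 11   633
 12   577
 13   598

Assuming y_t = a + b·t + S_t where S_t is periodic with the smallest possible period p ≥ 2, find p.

4

First differences y_{t+1} − y_t: 61, 46, -56, 21, 61, 46, -56, 21, 61, 46, …
The difference pattern repeats every 4 terms and not for any smaller step, so p = 4.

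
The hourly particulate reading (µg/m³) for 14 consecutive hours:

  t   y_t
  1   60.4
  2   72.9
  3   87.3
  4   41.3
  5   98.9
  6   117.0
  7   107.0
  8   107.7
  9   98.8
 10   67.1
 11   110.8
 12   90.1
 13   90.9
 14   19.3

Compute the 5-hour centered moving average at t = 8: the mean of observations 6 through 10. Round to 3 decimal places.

Sum of periods 6–10: 117.0 + 107.0 + 107.7 + 98.8 + 67.1 = 497.6
Divide by 5: 497.6 / 5 = 99.520

99.520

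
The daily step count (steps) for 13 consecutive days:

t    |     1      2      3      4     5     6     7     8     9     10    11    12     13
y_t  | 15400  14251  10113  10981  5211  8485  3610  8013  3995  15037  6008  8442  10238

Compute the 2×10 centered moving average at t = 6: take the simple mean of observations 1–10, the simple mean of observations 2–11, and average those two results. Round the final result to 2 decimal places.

9040.00

Sum over 1–10: 15400 + 14251 + 10113 + 10981 + 5211 + 8485 + 3610 + 8013 + 3995 + 15037 = 95096
Sum over 2–11: 14251 + 10113 + 10981 + 5211 + 8485 + 3610 + 8013 + 3995 + 15037 + 6008 = 85704
CMA at t=6 = (95096 + 85704) / (2·10) = 180800 / 20 = 9040.00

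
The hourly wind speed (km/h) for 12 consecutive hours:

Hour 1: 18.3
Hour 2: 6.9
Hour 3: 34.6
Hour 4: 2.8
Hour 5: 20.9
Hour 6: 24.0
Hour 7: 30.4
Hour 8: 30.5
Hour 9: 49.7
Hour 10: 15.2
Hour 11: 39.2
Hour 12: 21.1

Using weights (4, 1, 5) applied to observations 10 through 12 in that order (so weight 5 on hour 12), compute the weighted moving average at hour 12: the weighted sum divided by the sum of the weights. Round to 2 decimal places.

Weighted sum: 4·15.2 + 1·39.2 + 5·21.1 = 60.8 + 39.2 + 105.5 = 205.5
Weight total: 4 + 1 + 5 = 10
WMA = 205.5 / 10 = 20.55

20.55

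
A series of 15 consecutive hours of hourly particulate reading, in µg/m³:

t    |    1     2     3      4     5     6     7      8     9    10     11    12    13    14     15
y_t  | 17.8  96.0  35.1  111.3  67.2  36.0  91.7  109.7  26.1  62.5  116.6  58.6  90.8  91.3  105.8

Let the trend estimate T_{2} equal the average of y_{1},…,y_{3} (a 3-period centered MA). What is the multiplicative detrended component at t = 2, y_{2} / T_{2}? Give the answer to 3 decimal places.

Trend T_2 = (17.8 + 96.0 + 35.1) / 3 = 148.9/3 = 49.63333
Ratio to trend: 96.0 / 49.63333 = 1.934

1.934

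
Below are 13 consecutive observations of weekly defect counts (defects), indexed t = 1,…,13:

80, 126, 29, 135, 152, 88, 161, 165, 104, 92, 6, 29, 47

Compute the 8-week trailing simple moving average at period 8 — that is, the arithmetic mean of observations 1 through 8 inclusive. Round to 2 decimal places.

117.00

Sum of periods 1–8: 80 + 126 + 29 + 135 + 152 + 88 + 161 + 165 = 936
Divide by 8: 936 / 8 = 117.00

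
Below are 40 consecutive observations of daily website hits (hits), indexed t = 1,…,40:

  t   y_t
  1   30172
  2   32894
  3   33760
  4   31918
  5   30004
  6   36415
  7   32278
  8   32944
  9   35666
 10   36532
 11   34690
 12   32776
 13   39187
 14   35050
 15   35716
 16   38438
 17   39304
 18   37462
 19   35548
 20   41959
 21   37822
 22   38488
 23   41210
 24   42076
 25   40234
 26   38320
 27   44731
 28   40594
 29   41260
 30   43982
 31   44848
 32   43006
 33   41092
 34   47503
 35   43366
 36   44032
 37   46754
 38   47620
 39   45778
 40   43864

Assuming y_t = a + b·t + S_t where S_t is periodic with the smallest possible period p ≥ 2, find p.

First differences y_{t+1} − y_t: 2722, 866, -1842, -1914, 6411, -4137, 666, 2722, 866, -1842, -1914, 6411, -4137, 666, 2722, 866, …
The difference pattern repeats every 7 terms and not for any smaller step, so p = 7.

7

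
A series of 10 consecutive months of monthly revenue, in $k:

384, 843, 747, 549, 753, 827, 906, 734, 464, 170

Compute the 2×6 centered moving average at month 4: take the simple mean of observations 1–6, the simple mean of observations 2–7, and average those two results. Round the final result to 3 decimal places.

727.333

Sum over 1–6: 384 + 843 + 747 + 549 + 753 + 827 = 4103
Sum over 2–7: 843 + 747 + 549 + 753 + 827 + 906 = 4625
CMA at t=4 = (4103 + 4625) / (2·6) = 8728 / 12 = 727.333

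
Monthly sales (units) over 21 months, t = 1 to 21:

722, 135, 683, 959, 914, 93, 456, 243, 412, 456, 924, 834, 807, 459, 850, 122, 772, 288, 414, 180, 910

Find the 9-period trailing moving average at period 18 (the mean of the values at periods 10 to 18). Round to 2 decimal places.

612.44

Sum of periods 10–18: 456 + 924 + 834 + 807 + 459 + 850 + 122 + 772 + 288 = 5512
Divide by 9: 5512 / 9 = 612.44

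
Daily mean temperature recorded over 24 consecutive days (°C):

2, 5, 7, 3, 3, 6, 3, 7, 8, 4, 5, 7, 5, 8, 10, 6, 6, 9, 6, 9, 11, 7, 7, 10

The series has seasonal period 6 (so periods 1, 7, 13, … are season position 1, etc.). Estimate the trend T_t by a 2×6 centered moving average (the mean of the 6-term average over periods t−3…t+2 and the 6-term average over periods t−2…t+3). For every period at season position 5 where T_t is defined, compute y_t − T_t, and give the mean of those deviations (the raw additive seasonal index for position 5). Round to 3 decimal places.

-1.444

Season position 5 occurs at t = 5, 11, 17 (where T_t is defined).
t=5: T_5 = 4.66667; y_5 − T_5 = 3 − 4.66667 = -1.66667
t=11: T_11 = 6.08333; y_11 − T_11 = 5 − 6.08333 = -1.08333
t=17: T_17 = 7.58333; y_17 − T_17 = 6 − 7.58333 = -1.58333
Mean deviation: (-1.66667 + -1.08333 + -1.58333) / 3 = -1.444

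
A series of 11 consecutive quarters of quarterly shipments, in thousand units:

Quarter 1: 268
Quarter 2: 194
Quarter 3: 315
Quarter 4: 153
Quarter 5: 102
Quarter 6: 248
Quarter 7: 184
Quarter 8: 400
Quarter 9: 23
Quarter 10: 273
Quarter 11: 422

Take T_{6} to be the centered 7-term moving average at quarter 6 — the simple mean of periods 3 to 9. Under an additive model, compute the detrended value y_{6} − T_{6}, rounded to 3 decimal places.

44.429

Trend T_6 = (315 + 153 + 102 + 248 + 184 + 400 + 23) / 7 = 1425/7 = 203.57143
Detrended value: 248 − 203.57143 = 44.429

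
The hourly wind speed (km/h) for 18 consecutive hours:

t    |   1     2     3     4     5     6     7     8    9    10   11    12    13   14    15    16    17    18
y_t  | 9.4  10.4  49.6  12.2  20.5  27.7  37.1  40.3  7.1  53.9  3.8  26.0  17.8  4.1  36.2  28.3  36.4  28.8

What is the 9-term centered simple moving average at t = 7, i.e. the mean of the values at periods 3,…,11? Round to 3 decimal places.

28.022

Sum of periods 3–11: 49.6 + 12.2 + 20.5 + 27.7 + 37.1 + 40.3 + 7.1 + 53.9 + 3.8 = 252.2
Divide by 9: 252.2 / 9 = 28.022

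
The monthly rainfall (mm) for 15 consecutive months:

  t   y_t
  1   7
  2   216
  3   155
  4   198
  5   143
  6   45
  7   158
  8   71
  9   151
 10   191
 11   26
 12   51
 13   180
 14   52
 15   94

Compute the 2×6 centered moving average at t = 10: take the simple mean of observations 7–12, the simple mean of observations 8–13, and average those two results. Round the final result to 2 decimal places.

Sum over 7–12: 158 + 71 + 151 + 191 + 26 + 51 = 648
Sum over 8–13: 71 + 151 + 191 + 26 + 51 + 180 = 670
CMA at t=10 = (648 + 670) / (2·6) = 1318 / 12 = 109.83

109.83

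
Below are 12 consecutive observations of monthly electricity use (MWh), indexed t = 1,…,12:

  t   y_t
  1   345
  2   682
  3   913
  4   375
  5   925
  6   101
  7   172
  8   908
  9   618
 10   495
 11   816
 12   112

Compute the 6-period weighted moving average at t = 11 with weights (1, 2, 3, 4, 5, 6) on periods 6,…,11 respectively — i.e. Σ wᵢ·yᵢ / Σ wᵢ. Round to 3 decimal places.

619.619

Weighted sum: 1·101 + 2·172 + 3·908 + 4·618 + 5·495 + 6·816 = 101 + 344 + 2724 + 2472 + 2475 + 4896 = 13012
Weight total: 1 + 2 + 3 + 4 + 5 + 6 = 21
WMA = 13012 / 21 = 619.619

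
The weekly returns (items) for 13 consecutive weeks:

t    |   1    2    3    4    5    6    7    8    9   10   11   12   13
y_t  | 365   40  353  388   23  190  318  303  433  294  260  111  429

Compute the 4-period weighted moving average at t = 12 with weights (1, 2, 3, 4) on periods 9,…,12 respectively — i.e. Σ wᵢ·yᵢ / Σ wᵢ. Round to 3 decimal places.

Weighted sum: 1·433 + 2·294 + 3·260 + 4·111 = 433 + 588 + 780 + 444 = 2245
Weight total: 1 + 2 + 3 + 4 = 10
WMA = 2245 / 10 = 224.500

224.500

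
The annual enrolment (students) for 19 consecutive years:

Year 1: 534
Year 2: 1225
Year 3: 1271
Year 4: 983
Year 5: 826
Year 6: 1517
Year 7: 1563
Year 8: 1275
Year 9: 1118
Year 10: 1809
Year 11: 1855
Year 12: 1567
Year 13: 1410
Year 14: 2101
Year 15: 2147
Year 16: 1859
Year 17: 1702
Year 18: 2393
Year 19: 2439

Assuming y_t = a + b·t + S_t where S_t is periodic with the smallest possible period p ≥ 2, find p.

4

First differences y_{t+1} − y_t: 691, 46, -288, -157, 691, 46, -288, -157, 691, 46, …
The difference pattern repeats every 4 terms and not for any smaller step, so p = 4.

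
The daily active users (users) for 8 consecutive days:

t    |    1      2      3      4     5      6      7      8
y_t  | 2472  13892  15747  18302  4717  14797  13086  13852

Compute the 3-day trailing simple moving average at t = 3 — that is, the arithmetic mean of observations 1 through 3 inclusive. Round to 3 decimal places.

Sum of periods 1–3: 2472 + 13892 + 15747 = 32111
Divide by 3: 32111 / 3 = 10703.667

10703.667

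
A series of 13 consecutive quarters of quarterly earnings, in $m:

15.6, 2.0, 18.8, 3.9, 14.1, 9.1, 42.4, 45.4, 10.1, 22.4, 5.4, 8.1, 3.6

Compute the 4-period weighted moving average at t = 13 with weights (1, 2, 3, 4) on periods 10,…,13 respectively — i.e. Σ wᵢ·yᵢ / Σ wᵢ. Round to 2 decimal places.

Weighted sum: 1·22.4 + 2·5.4 + 3·8.1 + 4·3.6 = 22.4 + 10.8 + 24.3 + 14.4 = 71.9
Weight total: 1 + 2 + 3 + 4 = 10
WMA = 71.9 / 10 = 7.19

7.19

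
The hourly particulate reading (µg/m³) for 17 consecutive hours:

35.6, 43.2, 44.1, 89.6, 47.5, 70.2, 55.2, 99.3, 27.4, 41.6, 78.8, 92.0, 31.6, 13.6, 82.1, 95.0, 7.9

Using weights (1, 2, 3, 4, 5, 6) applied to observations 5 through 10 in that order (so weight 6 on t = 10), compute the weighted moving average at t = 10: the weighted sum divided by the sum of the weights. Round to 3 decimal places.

54.157

Weighted sum: 1·47.5 + 2·70.2 + 3·55.2 + 4·99.3 + 5·27.4 + 6·41.6 = 47.5 + 140.4 + 165.6 + 397.2 + 137.0 + 249.6 = 1137.3
Weight total: 1 + 2 + 3 + 4 + 5 + 6 = 21
WMA = 1137.3 / 21 = 54.157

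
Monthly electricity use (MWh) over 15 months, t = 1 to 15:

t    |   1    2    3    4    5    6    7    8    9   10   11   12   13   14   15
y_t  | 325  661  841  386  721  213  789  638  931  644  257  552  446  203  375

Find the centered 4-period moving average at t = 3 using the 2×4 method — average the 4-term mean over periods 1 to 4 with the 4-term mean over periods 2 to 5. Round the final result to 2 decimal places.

Sum over 1–4: 325 + 661 + 841 + 386 = 2213
Sum over 2–5: 661 + 841 + 386 + 721 = 2609
CMA at t=3 = (2213 + 2609) / (2·4) = 4822 / 8 = 602.75

602.75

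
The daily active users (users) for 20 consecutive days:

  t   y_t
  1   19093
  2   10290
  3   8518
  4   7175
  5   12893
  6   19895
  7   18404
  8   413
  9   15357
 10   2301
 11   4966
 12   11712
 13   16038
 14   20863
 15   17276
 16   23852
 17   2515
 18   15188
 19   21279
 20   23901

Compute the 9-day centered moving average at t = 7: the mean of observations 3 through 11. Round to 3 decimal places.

9991.333

Sum of periods 3–11: 8518 + 7175 + 12893 + 19895 + 18404 + 413 + 15357 + 2301 + 4966 = 89922
Divide by 9: 89922 / 9 = 9991.333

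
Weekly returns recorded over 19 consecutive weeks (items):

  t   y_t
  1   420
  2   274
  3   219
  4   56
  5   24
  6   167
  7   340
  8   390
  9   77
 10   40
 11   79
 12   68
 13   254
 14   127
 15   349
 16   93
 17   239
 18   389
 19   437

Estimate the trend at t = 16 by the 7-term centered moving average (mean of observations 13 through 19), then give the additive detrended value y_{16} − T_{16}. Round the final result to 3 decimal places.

-176.714

Trend T_16 = (254 + 127 + 349 + 93 + 239 + 389 + 437) / 7 = 1888/7 = 269.71429
Detrended value: 93 − 269.71429 = -176.714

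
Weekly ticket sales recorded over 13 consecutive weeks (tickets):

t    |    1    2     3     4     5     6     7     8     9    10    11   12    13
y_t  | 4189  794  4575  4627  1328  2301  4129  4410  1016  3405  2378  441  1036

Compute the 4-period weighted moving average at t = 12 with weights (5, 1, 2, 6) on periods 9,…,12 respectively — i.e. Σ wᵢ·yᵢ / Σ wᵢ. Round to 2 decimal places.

Weighted sum: 5·1016 + 1·3405 + 2·2378 + 6·441 = 5080 + 3405 + 4756 + 2646 = 15887
Weight total: 5 + 1 + 2 + 6 = 14
WMA = 15887 / 14 = 1134.79

1134.79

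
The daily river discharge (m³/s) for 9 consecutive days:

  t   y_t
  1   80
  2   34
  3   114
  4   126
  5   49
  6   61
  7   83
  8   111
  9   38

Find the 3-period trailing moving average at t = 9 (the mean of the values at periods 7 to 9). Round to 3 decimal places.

Sum of periods 7–9: 83 + 111 + 38 = 232
Divide by 3: 232 / 3 = 77.333

77.333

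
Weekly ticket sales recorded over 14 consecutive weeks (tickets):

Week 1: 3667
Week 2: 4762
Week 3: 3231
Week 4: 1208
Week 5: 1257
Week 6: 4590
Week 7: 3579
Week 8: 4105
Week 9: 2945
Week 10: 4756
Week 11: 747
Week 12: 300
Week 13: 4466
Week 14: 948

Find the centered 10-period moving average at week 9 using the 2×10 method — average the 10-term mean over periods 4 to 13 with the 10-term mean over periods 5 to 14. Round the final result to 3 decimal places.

Sum over 4–13: 1208 + 1257 + 4590 + 3579 + 4105 + 2945 + 4756 + 747 + 300 + 4466 = 27953
Sum over 5–14: 1257 + 4590 + 3579 + 4105 + 2945 + 4756 + 747 + 300 + 4466 + 948 = 27693
CMA at t=9 = (27953 + 27693) / (2·10) = 55646 / 20 = 2782.300

2782.300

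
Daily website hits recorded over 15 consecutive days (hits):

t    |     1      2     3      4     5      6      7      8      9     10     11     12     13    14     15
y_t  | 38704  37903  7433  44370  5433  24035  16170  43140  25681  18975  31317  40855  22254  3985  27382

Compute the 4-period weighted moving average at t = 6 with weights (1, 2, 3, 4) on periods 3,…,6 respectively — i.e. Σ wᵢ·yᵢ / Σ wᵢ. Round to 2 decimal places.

20861.20

Weighted sum: 1·7433 + 2·44370 + 3·5433 + 4·24035 = 7433 + 88740 + 16299 + 96140 = 208612
Weight total: 1 + 2 + 3 + 4 = 10
WMA = 208612 / 10 = 20861.20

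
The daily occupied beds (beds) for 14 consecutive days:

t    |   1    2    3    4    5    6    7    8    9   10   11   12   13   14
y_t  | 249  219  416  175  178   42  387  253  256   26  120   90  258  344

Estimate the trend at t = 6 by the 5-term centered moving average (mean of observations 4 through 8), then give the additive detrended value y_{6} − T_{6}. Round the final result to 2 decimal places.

-165.00

Trend T_6 = (175 + 178 + 42 + 387 + 253) / 5 = 1035/5 = 207.0000
Detrended value: 42 − 207.0000 = -165.00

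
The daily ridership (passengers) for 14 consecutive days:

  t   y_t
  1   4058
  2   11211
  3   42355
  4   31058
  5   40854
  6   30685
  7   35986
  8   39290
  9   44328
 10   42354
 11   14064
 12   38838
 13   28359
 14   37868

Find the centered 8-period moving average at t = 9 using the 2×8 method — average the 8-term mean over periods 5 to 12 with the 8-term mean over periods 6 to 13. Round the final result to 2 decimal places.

Sum over 5–12: 40854 + 30685 + 35986 + 39290 + 44328 + 42354 + 14064 + 38838 = 286399
Sum over 6–13: 30685 + 35986 + 39290 + 44328 + 42354 + 14064 + 38838 + 28359 = 273904
CMA at t=9 = (286399 + 273904) / (2·8) = 560303 / 16 = 35018.94

35018.94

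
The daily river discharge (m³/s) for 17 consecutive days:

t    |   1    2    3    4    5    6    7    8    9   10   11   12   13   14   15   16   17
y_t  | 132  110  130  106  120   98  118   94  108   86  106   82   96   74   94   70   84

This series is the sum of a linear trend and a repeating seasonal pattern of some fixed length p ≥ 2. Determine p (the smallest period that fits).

First differences y_{t+1} − y_t: -22, 20, -24, 14, -22, 20, -24, 14, -22, 20, …
The difference pattern repeats every 4 terms and not for any smaller step, so p = 4.

4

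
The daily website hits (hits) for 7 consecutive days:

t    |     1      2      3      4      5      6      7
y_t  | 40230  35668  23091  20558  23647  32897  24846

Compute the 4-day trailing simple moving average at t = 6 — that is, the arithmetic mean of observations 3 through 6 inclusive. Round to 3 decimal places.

Sum of periods 3–6: 23091 + 20558 + 23647 + 32897 = 100193
Divide by 4: 100193 / 4 = 25048.250

25048.250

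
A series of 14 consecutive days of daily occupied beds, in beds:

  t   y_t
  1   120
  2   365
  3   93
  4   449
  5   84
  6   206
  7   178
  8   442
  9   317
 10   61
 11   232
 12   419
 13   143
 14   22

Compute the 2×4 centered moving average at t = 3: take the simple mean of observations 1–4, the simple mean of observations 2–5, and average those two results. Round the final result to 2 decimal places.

Sum over 1–4: 120 + 365 + 93 + 449 = 1027
Sum over 2–5: 365 + 93 + 449 + 84 = 991
CMA at t=3 = (1027 + 991) / (2·4) = 2018 / 8 = 252.25

252.25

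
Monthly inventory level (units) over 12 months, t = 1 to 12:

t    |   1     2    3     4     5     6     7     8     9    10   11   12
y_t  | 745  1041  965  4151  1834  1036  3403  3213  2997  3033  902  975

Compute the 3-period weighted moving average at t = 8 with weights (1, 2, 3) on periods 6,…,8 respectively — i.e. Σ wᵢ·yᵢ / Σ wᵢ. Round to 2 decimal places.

2913.50

Weighted sum: 1·1036 + 2·3403 + 3·3213 = 1036 + 6806 + 9639 = 17481
Weight total: 1 + 2 + 3 = 6
WMA = 17481 / 6 = 2913.50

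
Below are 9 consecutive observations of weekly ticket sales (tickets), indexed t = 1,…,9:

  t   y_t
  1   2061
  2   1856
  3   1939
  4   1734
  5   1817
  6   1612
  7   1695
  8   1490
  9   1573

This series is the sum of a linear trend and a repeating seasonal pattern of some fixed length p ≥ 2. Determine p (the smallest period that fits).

First differences y_{t+1} − y_t: -205, 83, -205, 83, -205, 83, …
The difference pattern repeats every 2 terms and not for any smaller step, so p = 2.

2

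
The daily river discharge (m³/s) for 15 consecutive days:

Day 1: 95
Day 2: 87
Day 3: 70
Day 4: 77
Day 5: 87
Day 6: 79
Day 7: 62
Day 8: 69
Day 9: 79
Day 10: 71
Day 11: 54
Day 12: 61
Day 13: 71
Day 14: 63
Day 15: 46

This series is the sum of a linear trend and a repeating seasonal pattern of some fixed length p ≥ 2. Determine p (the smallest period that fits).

4

First differences y_{t+1} − y_t: -8, -17, 7, 10, -8, -17, 7, 10, -8, -17, …
The difference pattern repeats every 4 terms and not for any smaller step, so p = 4.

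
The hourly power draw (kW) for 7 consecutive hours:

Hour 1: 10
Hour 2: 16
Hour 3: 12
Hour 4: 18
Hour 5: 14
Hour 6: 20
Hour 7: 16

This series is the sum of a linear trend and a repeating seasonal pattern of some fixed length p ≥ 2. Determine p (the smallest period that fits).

First differences y_{t+1} − y_t: 6, -4, 6, -4, 6, -4, …
The difference pattern repeats every 2 terms and not for any smaller step, so p = 2.

2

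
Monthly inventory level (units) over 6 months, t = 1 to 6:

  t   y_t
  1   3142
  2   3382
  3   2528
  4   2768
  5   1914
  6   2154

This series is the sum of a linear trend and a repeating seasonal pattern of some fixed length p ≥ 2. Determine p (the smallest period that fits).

2

First differences y_{t+1} − y_t: 240, -854, 240, -854, 240, …
The difference pattern repeats every 2 terms and not for any smaller step, so p = 2.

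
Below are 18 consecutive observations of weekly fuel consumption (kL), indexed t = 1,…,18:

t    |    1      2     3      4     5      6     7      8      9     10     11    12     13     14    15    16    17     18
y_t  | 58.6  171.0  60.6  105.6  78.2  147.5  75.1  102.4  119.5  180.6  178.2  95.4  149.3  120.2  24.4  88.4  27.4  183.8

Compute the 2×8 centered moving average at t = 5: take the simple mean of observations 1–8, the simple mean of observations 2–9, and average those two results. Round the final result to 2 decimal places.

103.68

Sum over 1–8: 58.6 + 171.0 + 60.6 + 105.6 + 78.2 + 147.5 + 75.1 + 102.4 = 799.0
Sum over 2–9: 171.0 + 60.6 + 105.6 + 78.2 + 147.5 + 75.1 + 102.4 + 119.5 = 859.9
CMA at t=5 = (799.0 + 859.9) / (2·8) = 1658.9 / 16 = 103.68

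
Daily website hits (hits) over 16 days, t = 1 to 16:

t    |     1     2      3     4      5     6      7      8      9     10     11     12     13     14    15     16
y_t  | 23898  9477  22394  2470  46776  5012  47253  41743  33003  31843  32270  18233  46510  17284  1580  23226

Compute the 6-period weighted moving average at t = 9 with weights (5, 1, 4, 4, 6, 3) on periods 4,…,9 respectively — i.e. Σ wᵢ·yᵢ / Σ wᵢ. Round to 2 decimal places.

Weighted sum: 5·2470 + 1·46776 + 4·5012 + 4·47253 + 6·41743 + 3·33003 = 12350 + 46776 + 20048 + 189012 + 250458 + 99009 = 617653
Weight total: 5 + 1 + 4 + 4 + 6 + 3 = 23
WMA = 617653 / 23 = 26854.48

26854.48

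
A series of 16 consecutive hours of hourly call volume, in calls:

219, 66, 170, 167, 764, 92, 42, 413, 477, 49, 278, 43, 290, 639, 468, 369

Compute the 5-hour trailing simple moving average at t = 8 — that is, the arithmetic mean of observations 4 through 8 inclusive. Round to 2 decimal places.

Sum of periods 4–8: 167 + 764 + 92 + 42 + 413 = 1478
Divide by 5: 1478 / 5 = 295.60

295.60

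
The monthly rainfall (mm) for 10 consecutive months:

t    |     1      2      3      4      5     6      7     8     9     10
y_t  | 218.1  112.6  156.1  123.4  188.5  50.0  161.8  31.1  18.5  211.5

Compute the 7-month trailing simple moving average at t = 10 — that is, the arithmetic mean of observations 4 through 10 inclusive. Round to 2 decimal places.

112.11

Sum of periods 4–10: 123.4 + 188.5 + 50.0 + 161.8 + 31.1 + 18.5 + 211.5 = 784.8
Divide by 7: 784.8 / 7 = 112.11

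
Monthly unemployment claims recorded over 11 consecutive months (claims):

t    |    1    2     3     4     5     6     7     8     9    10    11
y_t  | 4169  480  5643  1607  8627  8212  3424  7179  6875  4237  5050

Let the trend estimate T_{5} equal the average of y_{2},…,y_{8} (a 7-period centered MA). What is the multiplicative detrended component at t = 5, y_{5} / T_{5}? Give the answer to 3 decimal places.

Trend T_5 = (480 + 5643 + 1607 + 8627 + 8212 + 3424 + 7179) / 7 = 35172/7 = 5024.57143
Ratio to trend: 8627 / 5024.57143 = 1.717

1.717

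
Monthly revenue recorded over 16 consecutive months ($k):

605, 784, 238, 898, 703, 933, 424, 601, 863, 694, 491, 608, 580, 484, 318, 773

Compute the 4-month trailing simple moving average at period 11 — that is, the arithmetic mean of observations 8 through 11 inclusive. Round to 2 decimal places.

662.25

Sum of periods 8–11: 601 + 863 + 694 + 491 = 2649
Divide by 4: 2649 / 4 = 662.25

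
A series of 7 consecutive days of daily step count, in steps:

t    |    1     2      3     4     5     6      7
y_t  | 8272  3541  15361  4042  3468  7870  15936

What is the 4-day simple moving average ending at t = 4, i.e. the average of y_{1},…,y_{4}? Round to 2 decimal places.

Sum of periods 1–4: 8272 + 3541 + 15361 + 4042 = 31216
Divide by 4: 31216 / 4 = 7804.00

7804.00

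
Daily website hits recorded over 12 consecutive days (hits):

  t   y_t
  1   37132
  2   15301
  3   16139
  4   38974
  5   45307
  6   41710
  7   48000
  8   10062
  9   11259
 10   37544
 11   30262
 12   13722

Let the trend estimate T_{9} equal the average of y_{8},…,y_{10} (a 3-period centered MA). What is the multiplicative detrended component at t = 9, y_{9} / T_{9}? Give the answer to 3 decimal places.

0.574

Trend T_9 = (10062 + 11259 + 37544) / 3 = 58865/3 = 19621.66667
Ratio to trend: 11259 / 19621.66667 = 0.574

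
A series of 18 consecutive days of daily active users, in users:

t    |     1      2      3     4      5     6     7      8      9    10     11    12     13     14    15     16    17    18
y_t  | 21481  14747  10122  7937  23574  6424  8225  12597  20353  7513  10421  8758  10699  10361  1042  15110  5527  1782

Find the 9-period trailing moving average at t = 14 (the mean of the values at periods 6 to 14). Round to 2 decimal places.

Sum of periods 6–14: 6424 + 8225 + 12597 + 20353 + 7513 + 10421 + 8758 + 10699 + 10361 = 95351
Divide by 9: 95351 / 9 = 10594.56

10594.56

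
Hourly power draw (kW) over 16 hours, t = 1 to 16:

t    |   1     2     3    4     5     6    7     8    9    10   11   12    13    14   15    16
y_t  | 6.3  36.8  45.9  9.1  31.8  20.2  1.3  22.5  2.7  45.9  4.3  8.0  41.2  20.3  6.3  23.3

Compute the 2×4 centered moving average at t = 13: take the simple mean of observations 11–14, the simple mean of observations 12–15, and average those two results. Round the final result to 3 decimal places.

18.700

Sum over 11–14: 4.3 + 8.0 + 41.2 + 20.3 = 73.8
Sum over 12–15: 8.0 + 41.2 + 20.3 + 6.3 = 75.8
CMA at t=13 = (73.8 + 75.8) / (2·4) = 149.6 / 8 = 18.700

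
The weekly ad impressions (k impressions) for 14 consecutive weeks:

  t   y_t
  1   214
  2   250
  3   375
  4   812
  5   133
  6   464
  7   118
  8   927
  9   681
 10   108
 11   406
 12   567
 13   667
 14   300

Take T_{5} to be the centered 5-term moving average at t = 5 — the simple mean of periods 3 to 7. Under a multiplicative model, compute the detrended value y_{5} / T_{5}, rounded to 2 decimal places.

0.35

Trend T_5 = (375 + 812 + 133 + 464 + 118) / 5 = 1902/5 = 380.4000
Ratio to trend: 133 / 380.4000 = 0.35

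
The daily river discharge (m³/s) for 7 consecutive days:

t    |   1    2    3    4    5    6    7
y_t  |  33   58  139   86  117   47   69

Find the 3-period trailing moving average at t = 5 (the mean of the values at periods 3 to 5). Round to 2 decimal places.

114.00

Sum of periods 3–5: 139 + 86 + 117 = 342
Divide by 3: 342 / 3 = 114.00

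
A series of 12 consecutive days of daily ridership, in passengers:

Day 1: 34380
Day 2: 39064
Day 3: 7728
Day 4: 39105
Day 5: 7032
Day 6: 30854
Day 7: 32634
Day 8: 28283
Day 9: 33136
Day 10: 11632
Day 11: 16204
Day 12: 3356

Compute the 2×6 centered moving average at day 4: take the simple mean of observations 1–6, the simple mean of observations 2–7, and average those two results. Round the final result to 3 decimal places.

Sum over 1–6: 34380 + 39064 + 7728 + 39105 + 7032 + 30854 = 158163
Sum over 2–7: 39064 + 7728 + 39105 + 7032 + 30854 + 32634 = 156417
CMA at t=4 = (158163 + 156417) / (2·6) = 314580 / 12 = 26215.000

26215.000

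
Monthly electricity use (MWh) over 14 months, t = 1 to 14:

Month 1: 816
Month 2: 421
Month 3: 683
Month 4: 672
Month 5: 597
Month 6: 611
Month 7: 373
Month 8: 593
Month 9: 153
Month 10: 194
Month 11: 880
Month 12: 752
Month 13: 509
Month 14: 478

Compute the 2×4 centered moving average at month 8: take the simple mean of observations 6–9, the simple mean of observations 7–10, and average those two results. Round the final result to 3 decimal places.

380.375

Sum over 6–9: 611 + 373 + 593 + 153 = 1730
Sum over 7–10: 373 + 593 + 153 + 194 = 1313
CMA at t=8 = (1730 + 1313) / (2·4) = 3043 / 8 = 380.375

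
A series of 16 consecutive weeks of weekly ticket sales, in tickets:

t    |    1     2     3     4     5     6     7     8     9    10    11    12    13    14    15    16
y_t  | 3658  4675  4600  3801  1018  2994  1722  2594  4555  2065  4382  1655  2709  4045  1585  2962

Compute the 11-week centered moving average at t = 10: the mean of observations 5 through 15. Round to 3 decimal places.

Sum of periods 5–15: 1018 + 2994 + 1722 + 2594 + 4555 + 2065 + 4382 + 1655 + 2709 + 4045 + 1585 = 29324
Divide by 11: 29324 / 11 = 2665.818

2665.818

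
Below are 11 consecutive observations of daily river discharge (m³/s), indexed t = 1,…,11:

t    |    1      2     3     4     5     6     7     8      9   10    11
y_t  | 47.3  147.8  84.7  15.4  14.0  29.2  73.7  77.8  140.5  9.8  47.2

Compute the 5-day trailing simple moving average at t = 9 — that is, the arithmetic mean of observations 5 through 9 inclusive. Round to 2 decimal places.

Sum of periods 5–9: 14.0 + 29.2 + 73.7 + 77.8 + 140.5 = 335.2
Divide by 5: 335.2 / 5 = 67.04

67.04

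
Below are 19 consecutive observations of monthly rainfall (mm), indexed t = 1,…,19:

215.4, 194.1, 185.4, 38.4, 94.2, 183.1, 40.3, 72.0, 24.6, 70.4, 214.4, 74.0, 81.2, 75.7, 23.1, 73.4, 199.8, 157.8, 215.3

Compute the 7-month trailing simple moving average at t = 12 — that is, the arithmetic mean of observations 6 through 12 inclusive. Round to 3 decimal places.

Sum of periods 6–12: 183.1 + 40.3 + 72.0 + 24.6 + 70.4 + 214.4 + 74.0 = 678.8
Divide by 7: 678.8 / 7 = 96.971

96.971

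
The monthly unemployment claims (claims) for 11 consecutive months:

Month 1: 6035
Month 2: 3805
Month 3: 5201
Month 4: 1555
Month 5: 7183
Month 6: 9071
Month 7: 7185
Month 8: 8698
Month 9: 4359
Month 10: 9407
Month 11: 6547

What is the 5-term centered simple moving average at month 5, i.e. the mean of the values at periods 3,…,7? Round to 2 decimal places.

6039.00

Sum of periods 3–7: 5201 + 1555 + 7183 + 9071 + 7185 = 30195
Divide by 5: 30195 / 5 = 6039.00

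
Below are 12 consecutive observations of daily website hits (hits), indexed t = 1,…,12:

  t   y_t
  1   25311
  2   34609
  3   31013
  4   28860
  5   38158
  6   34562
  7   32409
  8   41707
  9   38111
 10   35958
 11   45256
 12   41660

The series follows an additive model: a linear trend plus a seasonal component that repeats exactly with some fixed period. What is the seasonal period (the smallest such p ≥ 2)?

First differences y_{t+1} − y_t: 9298, -3596, -2153, 9298, -3596, -2153, 9298, -3596, …
The difference pattern repeats every 3 terms and not for any smaller step, so p = 3.

3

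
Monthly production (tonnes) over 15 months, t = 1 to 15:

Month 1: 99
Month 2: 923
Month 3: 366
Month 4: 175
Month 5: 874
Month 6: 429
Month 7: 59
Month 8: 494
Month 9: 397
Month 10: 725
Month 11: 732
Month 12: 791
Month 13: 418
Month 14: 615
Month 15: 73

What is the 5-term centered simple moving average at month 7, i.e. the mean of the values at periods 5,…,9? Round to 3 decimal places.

450.600

Sum of periods 5–9: 874 + 429 + 59 + 494 + 397 = 2253
Divide by 5: 2253 / 5 = 450.600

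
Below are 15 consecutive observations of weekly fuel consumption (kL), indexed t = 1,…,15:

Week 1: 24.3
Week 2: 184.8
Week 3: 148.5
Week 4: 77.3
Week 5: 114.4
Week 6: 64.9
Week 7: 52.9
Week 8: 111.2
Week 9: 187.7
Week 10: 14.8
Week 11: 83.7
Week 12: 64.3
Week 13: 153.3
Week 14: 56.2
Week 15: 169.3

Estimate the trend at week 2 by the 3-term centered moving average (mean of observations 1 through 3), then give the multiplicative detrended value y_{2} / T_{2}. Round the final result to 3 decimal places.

Trend T_2 = (24.3 + 184.8 + 148.5) / 3 = 357.6/3 = 119.20000
Ratio to trend: 184.8 / 119.20000 = 1.550

1.550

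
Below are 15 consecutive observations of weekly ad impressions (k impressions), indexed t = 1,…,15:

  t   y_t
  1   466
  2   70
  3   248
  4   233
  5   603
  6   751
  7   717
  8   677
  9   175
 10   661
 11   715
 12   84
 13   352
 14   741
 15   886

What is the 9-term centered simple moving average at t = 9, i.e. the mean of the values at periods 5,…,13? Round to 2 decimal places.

526.11

Sum of periods 5–13: 603 + 751 + 717 + 677 + 175 + 661 + 715 + 84 + 352 = 4735
Divide by 9: 4735 / 9 = 526.11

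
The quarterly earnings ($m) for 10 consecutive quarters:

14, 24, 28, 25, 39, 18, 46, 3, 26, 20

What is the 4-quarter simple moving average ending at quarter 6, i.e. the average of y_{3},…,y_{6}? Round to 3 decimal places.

Sum of periods 3–6: 28 + 25 + 39 + 18 = 110
Divide by 4: 110 / 4 = 27.500

27.500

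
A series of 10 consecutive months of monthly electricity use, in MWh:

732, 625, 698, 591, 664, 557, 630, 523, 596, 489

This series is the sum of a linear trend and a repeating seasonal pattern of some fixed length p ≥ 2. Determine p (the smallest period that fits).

2

First differences y_{t+1} − y_t: -107, 73, -107, 73, -107, 73, …
The difference pattern repeats every 2 terms and not for any smaller step, so p = 2.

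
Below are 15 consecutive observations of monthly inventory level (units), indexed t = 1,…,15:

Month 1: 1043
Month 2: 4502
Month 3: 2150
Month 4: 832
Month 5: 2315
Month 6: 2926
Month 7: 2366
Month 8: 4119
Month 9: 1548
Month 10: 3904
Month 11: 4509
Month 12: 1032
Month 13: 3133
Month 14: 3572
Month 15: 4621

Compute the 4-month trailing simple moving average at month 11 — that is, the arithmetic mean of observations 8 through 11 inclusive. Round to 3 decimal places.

Sum of periods 8–11: 4119 + 1548 + 3904 + 4509 = 14080
Divide by 4: 14080 / 4 = 3520.000

3520.000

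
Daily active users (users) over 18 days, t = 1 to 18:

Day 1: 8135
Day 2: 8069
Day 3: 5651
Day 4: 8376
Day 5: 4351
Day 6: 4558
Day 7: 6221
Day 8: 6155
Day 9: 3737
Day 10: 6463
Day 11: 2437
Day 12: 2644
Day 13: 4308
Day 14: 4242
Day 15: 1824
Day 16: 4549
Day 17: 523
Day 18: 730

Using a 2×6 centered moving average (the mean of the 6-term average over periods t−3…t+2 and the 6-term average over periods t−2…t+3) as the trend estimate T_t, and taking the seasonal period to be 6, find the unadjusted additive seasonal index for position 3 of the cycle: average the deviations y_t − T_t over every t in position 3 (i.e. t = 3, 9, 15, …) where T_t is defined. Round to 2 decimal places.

Season position 3 occurs at t = 9, 15 (where T_t is defined).
t=9: T_9 = 4769.0000; y_9 − T_9 = 3737 − 4769.0000 = -1032.0000
t=15: T_15 = 2855.5000; y_15 − T_15 = 1824 − 2855.5000 = -1031.5000
Mean deviation: (-1032.0000 + -1031.5000) / 2 = -1031.75

-1031.75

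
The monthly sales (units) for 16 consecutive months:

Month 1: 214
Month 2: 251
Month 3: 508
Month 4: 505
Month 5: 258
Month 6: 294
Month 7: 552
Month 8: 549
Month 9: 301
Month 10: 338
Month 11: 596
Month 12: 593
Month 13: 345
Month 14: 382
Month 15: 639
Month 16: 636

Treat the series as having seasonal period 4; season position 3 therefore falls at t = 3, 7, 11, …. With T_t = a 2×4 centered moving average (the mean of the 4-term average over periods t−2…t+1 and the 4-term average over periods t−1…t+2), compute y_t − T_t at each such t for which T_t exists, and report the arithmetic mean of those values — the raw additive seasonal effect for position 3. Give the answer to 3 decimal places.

Season position 3 occurs at t = 3, 7, 11 (where T_t is defined).
t=3: T_3 = 375.00000; y_3 − T_3 = 508 − 375.00000 = 133.00000
t=7: T_7 = 418.62500; y_7 − T_7 = 552 − 418.62500 = 133.37500
t=11: T_11 = 462.50000; y_11 − T_11 = 596 − 462.50000 = 133.50000
Mean deviation: (133.00000 + 133.37500 + 133.50000) / 3 = 133.292

133.292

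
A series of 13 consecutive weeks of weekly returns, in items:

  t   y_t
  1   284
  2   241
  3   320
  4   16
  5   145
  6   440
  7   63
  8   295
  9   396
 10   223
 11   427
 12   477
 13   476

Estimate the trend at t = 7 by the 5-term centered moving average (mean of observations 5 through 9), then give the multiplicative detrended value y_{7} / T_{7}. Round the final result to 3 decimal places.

Trend T_7 = (145 + 440 + 63 + 295 + 396) / 5 = 1339/5 = 267.80000
Ratio to trend: 63 / 267.80000 = 0.235

0.235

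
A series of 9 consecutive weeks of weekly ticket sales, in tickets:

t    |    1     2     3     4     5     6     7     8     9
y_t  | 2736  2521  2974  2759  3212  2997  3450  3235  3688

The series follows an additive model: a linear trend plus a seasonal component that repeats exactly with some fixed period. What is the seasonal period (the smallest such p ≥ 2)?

2

First differences y_{t+1} − y_t: -215, 453, -215, 453, -215, 453, …
The difference pattern repeats every 2 terms and not for any smaller step, so p = 2.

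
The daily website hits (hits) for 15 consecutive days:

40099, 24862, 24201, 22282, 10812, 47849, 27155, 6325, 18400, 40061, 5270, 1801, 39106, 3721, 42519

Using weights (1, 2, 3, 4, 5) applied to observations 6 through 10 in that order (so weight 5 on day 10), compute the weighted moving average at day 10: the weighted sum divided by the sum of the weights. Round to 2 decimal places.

26335.93

Weighted sum: 1·47849 + 2·27155 + 3·6325 + 4·18400 + 5·40061 = 47849 + 54310 + 18975 + 73600 + 200305 = 395039
Weight total: 1 + 2 + 3 + 4 + 5 = 15
WMA = 395039 / 15 = 26335.93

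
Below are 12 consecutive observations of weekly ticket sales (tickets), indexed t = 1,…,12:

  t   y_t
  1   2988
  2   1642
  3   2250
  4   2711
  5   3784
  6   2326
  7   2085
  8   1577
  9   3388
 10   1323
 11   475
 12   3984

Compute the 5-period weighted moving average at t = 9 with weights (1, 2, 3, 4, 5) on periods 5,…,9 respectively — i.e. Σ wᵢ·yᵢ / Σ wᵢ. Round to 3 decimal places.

Weighted sum: 1·3784 + 2·2326 + 3·2085 + 4·1577 + 5·3388 = 3784 + 4652 + 6255 + 6308 + 16940 = 37939
Weight total: 1 + 2 + 3 + 4 + 5 = 15
WMA = 37939 / 15 = 2529.267

2529.267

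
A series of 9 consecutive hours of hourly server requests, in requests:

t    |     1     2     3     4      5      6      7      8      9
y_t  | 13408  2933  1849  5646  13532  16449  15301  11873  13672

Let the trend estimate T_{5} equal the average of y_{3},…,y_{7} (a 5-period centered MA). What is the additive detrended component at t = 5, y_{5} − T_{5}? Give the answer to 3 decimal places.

Trend T_5 = (1849 + 5646 + 13532 + 16449 + 15301) / 5 = 52777/5 = 10555.40000
Detrended value: 13532 − 10555.40000 = 2976.600

2976.600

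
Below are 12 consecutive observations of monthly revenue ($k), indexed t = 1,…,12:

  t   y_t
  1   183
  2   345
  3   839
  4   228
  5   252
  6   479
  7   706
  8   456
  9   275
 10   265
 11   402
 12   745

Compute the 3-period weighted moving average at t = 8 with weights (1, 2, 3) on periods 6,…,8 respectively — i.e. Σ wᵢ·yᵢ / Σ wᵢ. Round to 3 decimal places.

543.167

Weighted sum: 1·479 + 2·706 + 3·456 = 479 + 1412 + 1368 = 3259
Weight total: 1 + 2 + 3 = 6
WMA = 3259 / 6 = 543.167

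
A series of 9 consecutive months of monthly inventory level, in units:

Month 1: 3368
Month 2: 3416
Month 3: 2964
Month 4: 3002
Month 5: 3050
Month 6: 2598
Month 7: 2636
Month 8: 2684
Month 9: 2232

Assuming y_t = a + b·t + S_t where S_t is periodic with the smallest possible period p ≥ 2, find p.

3

First differences y_{t+1} − y_t: 48, -452, 38, 48, -452, 38, 48, -452, …
The difference pattern repeats every 3 terms and not for any smaller step, so p = 3.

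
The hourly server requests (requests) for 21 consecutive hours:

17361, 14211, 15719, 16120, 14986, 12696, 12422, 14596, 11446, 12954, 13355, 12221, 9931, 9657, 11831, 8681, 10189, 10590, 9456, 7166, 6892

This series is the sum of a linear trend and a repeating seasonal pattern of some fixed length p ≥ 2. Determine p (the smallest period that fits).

7

First differences y_{t+1} − y_t: -3150, 1508, 401, -1134, -2290, -274, 2174, -3150, 1508, 401, -1134, -2290, -274, 2174, -3150, 1508, …
The difference pattern repeats every 7 terms and not for any smaller step, so p = 7.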